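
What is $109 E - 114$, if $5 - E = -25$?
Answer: $3156$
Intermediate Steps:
$E = 30$ ($E = 5 - -25 = 5 + 25 = 30$)
$109 E - 114 = 109 \cdot 30 - 114 = 3270 - 114 = 3156$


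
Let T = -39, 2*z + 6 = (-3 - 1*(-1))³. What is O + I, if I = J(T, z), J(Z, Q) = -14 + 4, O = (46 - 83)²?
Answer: 1359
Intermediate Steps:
O = 1369 (O = (-37)² = 1369)
z = -7 (z = -3 + (-3 - 1*(-1))³/2 = -3 + (-3 + 1)³/2 = -3 + (½)*(-2)³ = -3 + (½)*(-8) = -3 - 4 = -7)
J(Z, Q) = -10
I = -10
O + I = 1369 - 10 = 1359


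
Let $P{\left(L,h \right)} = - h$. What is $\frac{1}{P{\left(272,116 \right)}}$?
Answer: $- \frac{1}{116} \approx -0.0086207$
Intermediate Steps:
$\frac{1}{P{\left(272,116 \right)}} = \frac{1}{\left(-1\right) 116} = \frac{1}{-116} = - \frac{1}{116}$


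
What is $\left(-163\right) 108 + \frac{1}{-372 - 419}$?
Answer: $- \frac{13924765}{791} \approx -17604.0$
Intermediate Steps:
$\left(-163\right) 108 + \frac{1}{-372 - 419} = -17604 + \frac{1}{-791} = -17604 - \frac{1}{791} = - \frac{13924765}{791}$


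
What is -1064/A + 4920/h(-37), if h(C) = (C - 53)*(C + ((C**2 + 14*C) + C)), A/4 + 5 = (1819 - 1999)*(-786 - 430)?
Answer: -36515546/510197625 ≈ -0.071571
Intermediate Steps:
A = 875500 (A = -20 + 4*((1819 - 1999)*(-786 - 430)) = -20 + 4*(-180*(-1216)) = -20 + 4*218880 = -20 + 875520 = 875500)
h(C) = (-53 + C)*(C**2 + 16*C) (h(C) = (-53 + C)*(C + (C**2 + 15*C)) = (-53 + C)*(C**2 + 16*C))
-1064/A + 4920/h(-37) = -1064/875500 + 4920/((-37*(-848 + (-37)**2 - 37*(-37)))) = -1064*1/875500 + 4920/((-37*(-848 + 1369 + 1369))) = -266/218875 + 4920/((-37*1890)) = -266/218875 + 4920/(-69930) = -266/218875 + 4920*(-1/69930) = -266/218875 - 164/2331 = -36515546/510197625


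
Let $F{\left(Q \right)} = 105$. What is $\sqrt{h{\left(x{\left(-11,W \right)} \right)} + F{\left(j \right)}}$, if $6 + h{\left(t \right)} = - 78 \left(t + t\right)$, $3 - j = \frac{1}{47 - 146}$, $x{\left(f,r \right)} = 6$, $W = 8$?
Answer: $3 i \sqrt{93} \approx 28.931 i$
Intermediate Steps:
$j = \frac{298}{99}$ ($j = 3 - \frac{1}{47 - 146} = 3 - \frac{1}{-99} = 3 - - \frac{1}{99} = 3 + \frac{1}{99} = \frac{298}{99} \approx 3.0101$)
$h{\left(t \right)} = -6 - 156 t$ ($h{\left(t \right)} = -6 - 78 \left(t + t\right) = -6 - 78 \cdot 2 t = -6 - 156 t$)
$\sqrt{h{\left(x{\left(-11,W \right)} \right)} + F{\left(j \right)}} = \sqrt{\left(-6 - 936\right) + 105} = \sqrt{-942 + 105} = \sqrt{-837} = 3 i \sqrt{93}$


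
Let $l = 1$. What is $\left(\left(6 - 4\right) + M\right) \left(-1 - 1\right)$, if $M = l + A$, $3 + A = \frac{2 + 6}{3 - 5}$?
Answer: $8$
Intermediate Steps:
$A = -7$ ($A = -3 + \frac{2 + 6}{3 - 5} = -3 + \frac{8}{-2} = -3 + 8 \left(- \frac{1}{2}\right) = -3 - 4 = -7$)
$M = -6$ ($M = 1 - 7 = -6$)
$\left(\left(6 - 4\right) + M\right) \left(-1 - 1\right) = \left(\left(6 - 4\right) - 6\right) \left(-1 - 1\right) = \left(2 - 6\right) \left(-1 - 1\right) = \left(-4\right) \left(-2\right) = 8$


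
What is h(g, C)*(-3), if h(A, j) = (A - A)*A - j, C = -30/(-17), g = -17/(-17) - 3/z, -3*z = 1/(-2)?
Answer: 90/17 ≈ 5.2941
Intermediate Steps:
z = ⅙ (z = -⅓/(-2) = -⅓*(-½) = ⅙ ≈ 0.16667)
g = -17 (g = -17/(-17) - 3/⅙ = -17*(-1/17) - 3*6 = 1 - 18 = -17)
C = 30/17 (C = -30*(-1/17) = 30/17 ≈ 1.7647)
h(A, j) = -j (h(A, j) = 0*A - j = 0 - j = -j)
h(g, C)*(-3) = -1*30/17*(-3) = -30/17*(-3) = 90/17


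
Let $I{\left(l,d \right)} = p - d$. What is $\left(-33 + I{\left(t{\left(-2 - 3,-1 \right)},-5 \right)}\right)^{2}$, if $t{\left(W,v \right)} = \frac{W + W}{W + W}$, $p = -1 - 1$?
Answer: $900$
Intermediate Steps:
$p = -2$ ($p = -1 - 1 = -2$)
$t{\left(W,v \right)} = 1$ ($t{\left(W,v \right)} = \frac{2 W}{2 W} = 2 W \frac{1}{2 W} = 1$)
$I{\left(l,d \right)} = -2 - d$
$\left(-33 + I{\left(t{\left(-2 - 3,-1 \right)},-5 \right)}\right)^{2} = \left(-33 - -3\right)^{2} = \left(-33 + \left(-2 + 5\right)\right)^{2} = \left(-33 + 3\right)^{2} = \left(-30\right)^{2} = 900$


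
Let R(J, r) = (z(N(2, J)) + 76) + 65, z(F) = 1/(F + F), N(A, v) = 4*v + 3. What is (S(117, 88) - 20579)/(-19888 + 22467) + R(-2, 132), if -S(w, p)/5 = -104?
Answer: 3433221/25790 ≈ 133.12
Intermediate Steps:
N(A, v) = 3 + 4*v
S(w, p) = 520 (S(w, p) = -5*(-104) = 520)
z(F) = 1/(2*F)
R(J, r) = 141 + 1/(2*(3 + 4*J)) (R(J, r) = (1/(2*(3 + 4*J)) + 76) + 65 = (76 + 1/(2*(3 + 4*J))) + 65 = 141 + 1/(2*(3 + 4*J)))
(S(117, 88) - 20579)/(-19888 + 22467) + R(-2, 132) = (520 - 20579)/(-19888 + 22467) + (847 + 1128*(-2))/(2*(3 + 4*(-2))) = -20059/2579 + (847 - 2256)/(2*(3 - 8)) = -20059*1/2579 + (½)*(-1409)/(-5) = -20059/2579 + (½)*(-⅕)*(-1409) = -20059/2579 + 1409/10 = 3433221/25790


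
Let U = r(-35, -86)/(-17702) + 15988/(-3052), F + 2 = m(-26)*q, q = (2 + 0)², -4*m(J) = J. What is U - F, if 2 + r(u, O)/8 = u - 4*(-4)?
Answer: -28198981/964759 ≈ -29.229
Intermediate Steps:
m(J) = -J/4
r(u, O) = 112 + 8*u (r(u, O) = -16 + 8*(u - 4*(-4)) = -16 + 8*(u + 16) = -16 + 8*(16 + u) = -16 + (128 + 8*u) = 112 + 8*u)
q = 4 (q = 2² = 4)
F = 24 (F = -2 - ¼*(-26)*4 = -2 + (13/2)*4 = -2 + 26 = 24)
U = -5044765/964759 (U = (112 + 8*(-35))/(-17702) + 15988/(-3052) = (112 - 280)*(-1/17702) + 15988*(-1/3052) = -168*(-1/17702) - 571/109 = 84/8851 - 571/109 = -5044765/964759 ≈ -5.2290)
U - F = -5044765/964759 - 1*24 = -5044765/964759 - 24 = -28198981/964759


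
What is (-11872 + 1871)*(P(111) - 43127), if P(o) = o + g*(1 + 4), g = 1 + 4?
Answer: 429952991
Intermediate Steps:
g = 5
P(o) = 25 + o (P(o) = o + 5*(1 + 4) = o + 5*5 = o + 25 = 25 + o)
(-11872 + 1871)*(P(111) - 43127) = (-11872 + 1871)*((25 + 111) - 43127) = -10001*(136 - 43127) = -10001*(-42991) = 429952991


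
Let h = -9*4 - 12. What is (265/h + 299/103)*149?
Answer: -1928507/4944 ≈ -390.07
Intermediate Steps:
h = -48 (h = -36 - 12 = -48)
(265/h + 299/103)*149 = (265/(-48) + 299/103)*149 = (265*(-1/48) + 299*(1/103))*149 = (-265/48 + 299/103)*149 = -12943/4944*149 = -1928507/4944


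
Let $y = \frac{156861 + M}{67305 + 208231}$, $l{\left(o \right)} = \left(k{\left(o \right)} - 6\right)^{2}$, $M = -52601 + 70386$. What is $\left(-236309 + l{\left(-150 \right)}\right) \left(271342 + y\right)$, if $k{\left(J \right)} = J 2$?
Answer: $- \frac{5333449450439867}{137768} \approx -3.8713 \cdot 10^{10}$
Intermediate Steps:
$k{\left(J \right)} = 2 J$
$M = 17785$
$l{\left(o \right)} = \left(-6 + 2 o\right)^{2}$ ($l{\left(o \right)} = \left(2 o - 6\right)^{2} = \left(-6 + 2 o\right)^{2}$)
$y = \frac{87323}{137768}$ ($y = \frac{156861 + 17785}{67305 + 208231} = \frac{174646}{275536} = 174646 \cdot \frac{1}{275536} = \frac{87323}{137768} \approx 0.63384$)
$\left(-236309 + l{\left(-150 \right)}\right) \left(271342 + y\right) = \left(-236309 + 4 \left(-3 - 150\right)^{2}\right) \left(271342 + \frac{87323}{137768}\right) = \left(-236309 + 4 \left(-153\right)^{2}\right) \frac{37382331979}{137768} = \left(-236309 + 4 \cdot 23409\right) \frac{37382331979}{137768} = \left(-236309 + 93636\right) \frac{37382331979}{137768} = \left(-142673\right) \frac{37382331979}{137768} = - \frac{5333449450439867}{137768}$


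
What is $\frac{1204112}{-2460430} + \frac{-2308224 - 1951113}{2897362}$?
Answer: $- \frac{997753491961}{509196884690} \approx -1.9595$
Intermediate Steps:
$\frac{1204112}{-2460430} + \frac{-2308224 - 1951113}{2897362} = 1204112 \left(- \frac{1}{2460430}\right) + \left(-2308224 - 1951113\right) \frac{1}{2897362} = - \frac{86008}{175745} - \frac{4259337}{2897362} = - \frac{997753491961}{509196884690}$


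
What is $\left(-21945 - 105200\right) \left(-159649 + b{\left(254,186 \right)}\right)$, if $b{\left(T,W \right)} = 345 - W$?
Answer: $20278356050$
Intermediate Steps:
$\left(-21945 - 105200\right) \left(-159649 + b{\left(254,186 \right)}\right) = \left(-21945 - 105200\right) \left(-159649 + \left(345 - 186\right)\right) = - 127145 \left(-159649 + \left(345 - 186\right)\right) = - 127145 \left(-159649 + 159\right) = \left(-127145\right) \left(-159490\right) = 20278356050$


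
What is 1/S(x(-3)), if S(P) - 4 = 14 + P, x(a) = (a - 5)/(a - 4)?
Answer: 7/134 ≈ 0.052239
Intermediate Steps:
x(a) = (-5 + a)/(-4 + a)
S(P) = 18 + P (S(P) = 4 + (14 + P) = 18 + P)
1/S(x(-3)) = 1/(18 + (-5 - 3)/(-4 - 3)) = 1/(18 - 8/(-7)) = 1/(18 - ⅐*(-8)) = 1/(18 + 8/7) = 1/(134/7) = 7/134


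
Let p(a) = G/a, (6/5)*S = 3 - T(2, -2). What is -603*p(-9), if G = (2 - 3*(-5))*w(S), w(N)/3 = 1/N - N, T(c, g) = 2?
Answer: 12529/10 ≈ 1252.9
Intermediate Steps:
S = ⅚ (S = 5*(3 - 1*2)/6 = 5*(3 - 2)/6 = (⅚)*1 = ⅚ ≈ 0.83333)
w(N) = -3*N + 3/N (w(N) = 3*(1/N - N) = -3*N + 3/N)
G = 187/10 (G = (2 - 3*(-5))*(-3*⅚ + 3/(⅚)) = (2 + 15)*(-5/2 + 3*(6/5)) = 17*(-5/2 + 18/5) = 17*(11/10) = 187/10 ≈ 18.700)
p(a) = 187/(10*a)
-603*p(-9) = -112761/(10*(-9)) = -112761*(-1)/(10*9) = -603*(-187/90) = 12529/10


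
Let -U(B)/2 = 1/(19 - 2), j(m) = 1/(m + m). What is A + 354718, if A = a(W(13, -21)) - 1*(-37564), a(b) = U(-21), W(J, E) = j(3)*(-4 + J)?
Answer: 6668792/17 ≈ 3.9228e+5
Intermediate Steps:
j(m) = 1/(2*m)
W(J, E) = -⅔ + J/6 (W(J, E) = ((½)/3)*(-4 + J) = ((½)*(⅓))*(-4 + J) = (-4 + J)/6 = -⅔ + J/6)
U(B) = -2/17 (U(B) = -2/(19 - 2) = -2/17)
a(b) = -2/17
A = 638586/17 (A = -2/17 - 1*(-37564) = -2/17 + 37564 = 638586/17 ≈ 37564.)
A + 354718 = 638586/17 + 354718 = 6668792/17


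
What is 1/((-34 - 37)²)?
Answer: 1/5041 ≈ 0.00019837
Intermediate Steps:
1/((-34 - 37)²) = 1/((-71)²) = 1/5041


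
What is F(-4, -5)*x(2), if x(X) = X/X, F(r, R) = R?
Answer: -5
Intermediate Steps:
x(X) = 1
F(-4, -5)*x(2) = -5*1 = -5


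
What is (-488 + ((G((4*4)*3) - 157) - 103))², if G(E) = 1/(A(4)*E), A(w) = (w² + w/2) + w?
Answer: 623921472769/1115136 ≈ 5.5950e+5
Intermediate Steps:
A(w) = w² + 3*w/2 (A(w) = (w² + w/2) + w = w² + 3*w/2)
G(E) = 1/(22*E) (G(E) = 1/((((½)*4*(3 + 2*4)))*E) = 1/((((½)*4*(3 + 8)))*E) = 1/((((½)*4*11))*E) = 1/(22*E))
(-488 + ((G((4*4)*3) - 157) - 103))² = (-488 + ((1/(22*(((4*4)*3))) - 157) - 103))² = (-488 + ((1/(22*((16*3))) - 157) - 103))² = (-488 + (((1/22)/48 - 157) - 103))² = (-488 + (((1/22)*(1/48) - 157) - 103))² = (-488 + ((1/1056 - 157) - 103))² = (-488 + (-165791/1056 - 103))² = (-488 - 274559/1056)² = (-789887/1056)² = 623921472769/1115136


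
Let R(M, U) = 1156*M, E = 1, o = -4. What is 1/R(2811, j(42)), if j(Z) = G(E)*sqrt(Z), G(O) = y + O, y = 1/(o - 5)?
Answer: 1/3249516 ≈ 3.0774e-7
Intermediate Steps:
y = -1/9 (y = 1/(-4 - 5) = 1/(-9) = -1/9 ≈ -0.11111)
G(O) = -1/9 + O
j(Z) = 8*sqrt(Z)/9 (j(Z) = (-1/9 + 1)*sqrt(Z) = 8*sqrt(Z)/9)
1/R(2811, j(42)) = 1/(1156*2811) = 1/3249516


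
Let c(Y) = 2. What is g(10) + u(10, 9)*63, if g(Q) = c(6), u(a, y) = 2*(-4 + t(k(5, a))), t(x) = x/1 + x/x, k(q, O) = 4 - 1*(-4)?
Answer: 632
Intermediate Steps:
k(q, O) = 8 (k(q, O) = 4 + 4 = 8)
t(x) = 1 + x (t(x) = x*1 + 1 = x + 1 = 1 + x)
u(a, y) = 10 (u(a, y) = 2*(-4 + (1 + 8)) = 2*(-4 + 9) = 2*5 = 10)
g(Q) = 2
g(10) + u(10, 9)*63 = 2 + 10*63 = 2 + 630 = 632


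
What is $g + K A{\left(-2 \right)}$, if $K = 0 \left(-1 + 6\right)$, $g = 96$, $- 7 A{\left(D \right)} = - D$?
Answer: $96$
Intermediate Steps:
$A{\left(D \right)} = \frac{D}{7}$ ($A{\left(D \right)} = - \frac{\left(-1\right) D}{7} = \frac{D}{7}$)
$K = 0$ ($K = 0 \cdot 5 = 0$)
$g + K A{\left(-2 \right)} = 96 + 0 \cdot \frac{1}{7} \left(-2\right) = 96 + 0 \left(- \frac{2}{7}\right) = 96 + 0 = 96$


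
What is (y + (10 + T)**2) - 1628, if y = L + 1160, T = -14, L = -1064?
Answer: -1516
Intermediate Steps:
y = 96 (y = -1064 + 1160 = 96)
(y + (10 + T)**2) - 1628 = (96 + (10 - 14)**2) - 1628 = (96 + (-4)**2) - 1628 = (96 + 16) - 1628 = 112 - 1628 = -1516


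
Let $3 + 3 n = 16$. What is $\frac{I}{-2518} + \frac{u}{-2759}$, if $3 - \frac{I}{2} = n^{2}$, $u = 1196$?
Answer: $- \frac{13160098}{31262229} \approx -0.42096$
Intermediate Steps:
$n = \frac{13}{3}$ ($n = -1 + \frac{1}{3} \cdot 16 = -1 + \frac{16}{3} = \frac{13}{3} \approx 4.3333$)
$I = - \frac{284}{9}$ ($I = 6 - 2 \left(\frac{13}{3}\right)^{2} = 6 - \frac{338}{9} = - \frac{284}{9} \approx -31.556$)
$\frac{I}{-2518} + \frac{u}{-2759} = - \frac{284}{9 \left(-2518\right)} + \frac{1196}{-2759} = \left(- \frac{284}{9}\right) \left(- \frac{1}{2518}\right) + 1196 \left(- \frac{1}{2759}\right) = \frac{142}{11331} - \frac{1196}{2759} = - \frac{13160098}{31262229}$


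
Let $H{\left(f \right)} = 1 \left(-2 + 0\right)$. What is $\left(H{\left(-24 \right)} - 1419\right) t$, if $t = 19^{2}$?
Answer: $-512981$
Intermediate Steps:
$t = 361$
$H{\left(f \right)} = -2$ ($H{\left(f \right)} = 1 \left(-2\right) = -2$)
$\left(H{\left(-24 \right)} - 1419\right) t = \left(-2 - 1419\right) 361 = \left(-1421\right) 361 = -512981$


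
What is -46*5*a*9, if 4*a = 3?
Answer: -3105/2 ≈ -1552.5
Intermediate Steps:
a = ¾ (a = (¼)*3 = ¾ ≈ 0.75000)
-46*5*a*9 = -46*5*(¾)*9 = -345*9/2 = -46*135/4 = -3105/2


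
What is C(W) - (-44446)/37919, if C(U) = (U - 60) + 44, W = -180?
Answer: -7387678/37919 ≈ -194.83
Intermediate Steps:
C(U) = -16 + U (C(U) = (-60 + U) + 44 = -16 + U)
C(W) - (-44446)/37919 = (-16 - 180) - (-44446)/37919 = -196 - (-44446)/37919 = -196 - 1*(-44446/37919) = -196 + 44446/37919 = -7387678/37919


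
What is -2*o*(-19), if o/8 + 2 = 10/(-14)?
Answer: -5776/7 ≈ -825.14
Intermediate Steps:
o = -152/7 (o = -16 + 8*(10/(-14)) = -16 + 8*(10*(-1/14)) = -16 + 8*(-5/7) = -16 - 40/7 = -152/7 ≈ -21.714)
-2*o*(-19) = -2*(-152/7)*(-19) = (304/7)*(-19) = -5776/7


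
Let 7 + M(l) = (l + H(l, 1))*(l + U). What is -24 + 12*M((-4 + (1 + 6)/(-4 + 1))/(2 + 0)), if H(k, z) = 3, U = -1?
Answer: -299/3 ≈ -99.667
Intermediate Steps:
M(l) = -7 + (-1 + l)*(3 + l) (M(l) = -7 + (l + 3)*(l - 1) = -7 + (3 + l)*(-1 + l) = -7 + (-1 + l)*(3 + l))
-24 + 12*M((-4 + (1 + 6)/(-4 + 1))/(2 + 0)) = -24 + 12*(-10 + ((-4 + (1 + 6)/(-4 + 1))/(2 + 0))² + 2*((-4 + (1 + 6)/(-4 + 1))/(2 + 0))) = -24 + 12*(-10 + ((-4 + 7/(-3))/2)² + 2*((-4 + 7/(-3))/2)) = -24 + 12*(-10 + ((-4 + 7*(-⅓))*(½))² + 2*((-4 + 7*(-⅓))*(½))) = -24 + 12*(-10 + ((-4 - 7/3)*(½))² + 2*((-4 - 7/3)*(½))) = -24 + 12*(-10 + (-19/3*½)² + 2*(-19/3*½)) = -24 + 12*(-10 + (-19/6)² + 2*(-19/6)) = -24 + 12*(-10 + 361/36 - 19/3) = -24 + 12*(-227/36) = -24 - 227/3 = -299/3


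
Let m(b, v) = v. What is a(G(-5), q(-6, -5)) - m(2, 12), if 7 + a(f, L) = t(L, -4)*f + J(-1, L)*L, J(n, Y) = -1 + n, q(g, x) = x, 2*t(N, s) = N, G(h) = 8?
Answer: -29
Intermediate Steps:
t(N, s) = N/2
a(f, L) = -7 - 2*L + L*f/2 (a(f, L) = -7 + ((L/2)*f + (-1 - 1)*L) = -7 + (L*f/2 - 2*L) = -7 + (-2*L + L*f/2) = -7 - 2*L + L*f/2)
a(G(-5), q(-6, -5)) - m(2, 12) = (-7 - 2*(-5) + (½)*(-5)*8) - 1*12 = (-7 + 10 - 20) - 12 = -17 - 12 = -29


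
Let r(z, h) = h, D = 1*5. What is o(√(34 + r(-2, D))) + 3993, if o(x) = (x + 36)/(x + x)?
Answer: 7987/2 + 6*√39/13 ≈ 3996.4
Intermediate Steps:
D = 5
o(x) = (36 + x)/(2*x) (o(x) = (36 + x)/((2*x)) = (36 + x)*(1/(2*x)) = (36 + x)/(2*x))
o(√(34 + r(-2, D))) + 3993 = (36 + √(34 + 5))/(2*(√(34 + 5))) + 3993 = (36 + √39)/(2*(√39)) + 3993 = (√39/39)*(36 + √39)/2 + 3993 = √39*(36 + √39)/78 + 3993 = 3993 + √39*(36 + √39)/78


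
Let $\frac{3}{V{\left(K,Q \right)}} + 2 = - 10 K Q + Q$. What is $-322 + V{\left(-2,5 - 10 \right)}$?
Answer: $- \frac{34457}{107} \approx -322.03$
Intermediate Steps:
$V{\left(K,Q \right)} = \frac{3}{-2 + Q - 10 K Q}$ ($V{\left(K,Q \right)} = \frac{3}{-2 + \left(- 10 K Q + Q\right)} = \frac{3}{-2 - \left(- Q + 10 K Q\right)} = \frac{3}{-2 + Q - 10 K Q}$)
$-322 + V{\left(-2,5 - 10 \right)} = -322 - \frac{3}{2 - \left(5 - 10\right) + 10 \left(-2\right) \left(5 - 10\right)} = -322 - \frac{3}{2 - -5 + 10 \left(-2\right) \left(-5\right)} = -322 - \frac{3}{2 + 5 + 100} = -322 - \frac{3}{107} = - \frac{34457}{107}$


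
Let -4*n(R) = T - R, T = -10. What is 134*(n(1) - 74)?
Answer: -19095/2 ≈ -9547.5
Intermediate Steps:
n(R) = 5/2 + R/4 (n(R) = -(-10 - R)/4 = 5/2 + R/4)
134*(n(1) - 74) = 134*((5/2 + (1/4)*1) - 74) = 134*((5/2 + 1/4) - 74) = 134*(11/4 - 74) = 134*(-285/4) = -19095/2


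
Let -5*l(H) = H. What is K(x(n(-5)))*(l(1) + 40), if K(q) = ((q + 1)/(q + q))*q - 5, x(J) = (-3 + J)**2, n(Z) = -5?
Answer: 2189/2 ≈ 1094.5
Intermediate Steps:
l(H) = -H/5
K(q) = -9/2 + q/2 (K(q) = ((1 + q)/((2*q)))*q - 5 = ((1 + q)*(1/(2*q)))*q - 5 = ((1 + q)/(2*q))*q - 5 = (1/2 + q/2) - 5 = -9/2 + q/2)
K(x(n(-5)))*(l(1) + 40) = (-9/2 + (-3 - 5)**2/2)*(-1/5*1 + 40) = (-9/2 + (1/2)*(-8)**2)*(-1/5 + 40) = (-9/2 + (1/2)*64)*(199/5) = (-9/2 + 32)*(199/5) = (55/2)*(199/5) = 2189/2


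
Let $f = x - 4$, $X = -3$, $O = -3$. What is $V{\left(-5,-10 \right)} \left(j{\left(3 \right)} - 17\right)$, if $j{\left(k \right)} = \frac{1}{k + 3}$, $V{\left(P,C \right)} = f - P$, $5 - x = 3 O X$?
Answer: $\frac{707}{2} \approx 353.5$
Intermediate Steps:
$x = -22$ ($x = 5 - 3 \left(-3\right) \left(-3\right) = 5 - \left(-9\right) \left(-3\right) = 5 - 27 = -22$)
$f = -26$ ($f = -22 - 4 = -26$)
$V{\left(P,C \right)} = -26 - P$
$j{\left(k \right)} = \frac{1}{3 + k}$
$V{\left(-5,-10 \right)} \left(j{\left(3 \right)} - 17\right) = \left(-26 - -5\right) \left(\frac{1}{3 + 3} - 17\right) = \left(-26 + 5\right) \left(\frac{1}{6} - 17\right) = - 21 \left(\frac{1}{6} - 17\right) = \left(-21\right) \left(- \frac{101}{6}\right) = \frac{707}{2}$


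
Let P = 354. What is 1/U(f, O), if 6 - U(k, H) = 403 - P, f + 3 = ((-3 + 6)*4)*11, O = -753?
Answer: -1/43 ≈ -0.023256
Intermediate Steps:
f = 129 (f = -3 + ((-3 + 6)*4)*11 = -3 + (3*4)*11 = -3 + 12*11 = -3 + 132 = 129)
U(k, H) = -43 (U(k, H) = 6 - (403 - 1*354) = 6 - (403 - 354) = 6 - 1*49 = 6 - 49 = -43)
1/U(f, O) = 1/(-43) = -1/43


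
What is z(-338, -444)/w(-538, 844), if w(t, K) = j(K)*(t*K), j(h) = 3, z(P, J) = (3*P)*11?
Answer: 1859/227036 ≈ 0.0081881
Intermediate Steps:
z(P, J) = 33*P
w(t, K) = 3*K*t (w(t, K) = 3*(t*K) = 3*(K*t) = 3*K*t)
z(-338, -444)/w(-538, 844) = (33*(-338))/((3*844*(-538))) = -11154/(-1362216) = -11154*(-1/1362216) = 1859/227036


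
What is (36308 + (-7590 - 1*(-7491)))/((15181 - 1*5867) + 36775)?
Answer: 36209/46089 ≈ 0.78563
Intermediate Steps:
(36308 + (-7590 - 1*(-7491)))/((15181 - 1*5867) + 36775) = (36308 + (-7590 + 7491))/((15181 - 5867) + 36775) = (36308 - 99)/(9314 + 36775) = 36209/46089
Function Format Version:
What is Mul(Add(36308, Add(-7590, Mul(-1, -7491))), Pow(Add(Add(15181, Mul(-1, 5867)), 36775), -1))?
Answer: Rational(36209, 46089) ≈ 0.78563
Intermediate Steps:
Mul(Add(36308, Add(-7590, Mul(-1, -7491))), Pow(Add(Add(15181, Mul(-1, 5867)), 36775), -1)) = Mul(Add(36308, Add(-7590, 7491)), Pow(Add(Add(15181, -5867), 36775), -1)) = Mul(Add(36308, -99), Pow(Add(9314, 36775), -1)) = Mul(36209, Pow(46089, -1)) = Mul(36209, Rational(1, 46089)) = Rational(36209, 46089)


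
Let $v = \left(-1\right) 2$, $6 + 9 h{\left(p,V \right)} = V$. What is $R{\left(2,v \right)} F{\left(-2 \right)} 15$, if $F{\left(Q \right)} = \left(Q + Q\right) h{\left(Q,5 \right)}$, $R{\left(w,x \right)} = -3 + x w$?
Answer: $- \frac{140}{3} \approx -46.667$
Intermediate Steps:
$h{\left(p,V \right)} = - \frac{2}{3} + \frac{V}{9}$
$v = -2$
$R{\left(w,x \right)} = -3 + w x$
$F{\left(Q \right)} = - \frac{2 Q}{9}$ ($F{\left(Q \right)} = \left(Q + Q\right) \left(- \frac{2}{3} + \frac{1}{9} \cdot 5\right) = 2 Q \left(- \frac{2}{3} + \frac{5}{9}\right) = 2 Q \left(- \frac{1}{9}\right) = - \frac{2 Q}{9}$)
$R{\left(2,v \right)} F{\left(-2 \right)} 15 = \left(-3 + 2 \left(-2\right)\right) \left(\left(- \frac{2}{9}\right) \left(-2\right)\right) 15 = \left(-3 - 4\right) \frac{4}{9} \cdot 15 = \left(-7\right) \frac{4}{9} \cdot 15 = \left(- \frac{28}{9}\right) 15 = - \frac{140}{3}$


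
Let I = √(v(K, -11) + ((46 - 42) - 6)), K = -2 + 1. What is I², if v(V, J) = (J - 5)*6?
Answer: -98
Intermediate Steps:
K = -1
v(V, J) = -30 + 6*J (v(V, J) = (-5 + J)*6 = -30 + 6*J)
I = 7*I*√2 (I = √((-30 + 6*(-11)) + ((46 - 42) - 6)) = √((-30 - 66) + (4 - 6)) = √(-96 - 2) = √(-98) = 7*I*√2 ≈ 9.8995*I)
I² = (7*I*√2)² = -98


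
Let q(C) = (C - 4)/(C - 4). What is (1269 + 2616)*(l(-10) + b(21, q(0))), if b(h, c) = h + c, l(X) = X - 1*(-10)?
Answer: 85470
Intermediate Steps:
l(X) = 10 + X (l(X) = X + 10 = 10 + X)
q(C) = 1 (q(C) = (-4 + C)/(-4 + C) = 1)
b(h, c) = c + h
(1269 + 2616)*(l(-10) + b(21, q(0))) = (1269 + 2616)*((10 - 10) + (1 + 21)) = 3885*(0 + 22) = 3885*22 = 85470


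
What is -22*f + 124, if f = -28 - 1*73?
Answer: 2346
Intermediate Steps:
f = -101 (f = -28 - 73 = -101)
-22*f + 124 = -22*(-101) + 124 = 2222 + 124 = 2346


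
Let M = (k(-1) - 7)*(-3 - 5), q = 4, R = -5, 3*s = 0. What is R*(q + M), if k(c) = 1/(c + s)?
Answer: -340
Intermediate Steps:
s = 0 (s = (⅓)*0 = 0)
k(c) = 1/c (k(c) = 1/(c + 0) = 1/c)
M = 64 (M = (1/(-1) - 7)*(-3 - 5) = (-1 - 7)*(-8) = -8*(-8) = 64)
R*(q + M) = -5*(4 + 64) = -5*68 = -340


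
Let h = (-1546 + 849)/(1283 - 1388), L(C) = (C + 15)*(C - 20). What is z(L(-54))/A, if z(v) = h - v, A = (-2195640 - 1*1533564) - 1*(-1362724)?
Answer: 302333/248480400 ≈ 0.0012167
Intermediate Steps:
L(C) = (-20 + C)*(15 + C) (L(C) = (15 + C)*(-20 + C) = (-20 + C)*(15 + C))
h = 697/105 (h = -697/(-105) = -697*(-1/105) = 697/105 ≈ 6.6381)
A = -2366480 (A = (-2195640 - 1533564) + 1362724 = -3729204 + 1362724 = -2366480)
z(v) = 697/105 - v
z(L(-54))/A = (697/105 - (-300 + (-54)**2 - 5*(-54)))/(-2366480) = (697/105 - (-300 + 2916 + 270))*(-1/2366480) = (697/105 - 1*2886)*(-1/2366480) = (697/105 - 2886)*(-1/2366480) = -302333/105*(-1/2366480) = 302333/248480400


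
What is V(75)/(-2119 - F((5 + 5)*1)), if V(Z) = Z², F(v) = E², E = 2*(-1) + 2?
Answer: -5625/2119 ≈ -2.6546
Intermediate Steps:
E = 0 (E = -2 + 2 = 0)
F(v) = 0 (F(v) = 0² = 0)
V(75)/(-2119 - F((5 + 5)*1)) = 75²/(-2119 - 1*0) = 5625/(-2119 + 0) = 5625/(-2119) = 5625*(-1/2119) = -5625/2119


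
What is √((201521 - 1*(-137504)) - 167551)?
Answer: √171474 ≈ 414.09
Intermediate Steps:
√((201521 - 1*(-137504)) - 167551) = √((201521 + 137504) - 167551) = √(339025 - 167551) = √171474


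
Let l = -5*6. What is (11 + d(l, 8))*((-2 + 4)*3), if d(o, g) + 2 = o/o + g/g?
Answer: 66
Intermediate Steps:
l = -30
d(o, g) = 0 (d(o, g) = -2 + (o/o + g/g) = -2 + (1 + 1) = -2 + 2 = 0)
(11 + d(l, 8))*((-2 + 4)*3) = (11 + 0)*((-2 + 4)*3) = 11*(2*3) = 11*6 = 66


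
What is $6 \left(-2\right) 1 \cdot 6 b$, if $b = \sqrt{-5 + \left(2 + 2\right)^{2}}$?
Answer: $- 72 \sqrt{11} \approx -238.8$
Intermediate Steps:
$b = \sqrt{11}$ ($b = \sqrt{-5 + 4^{2}} = \sqrt{-5 + 16} = \sqrt{11} \approx 3.3166$)
$6 \left(-2\right) 1 \cdot 6 b = 6 \left(-2\right) 1 \cdot 6 \sqrt{11} = \left(-12\right) 1 \cdot 6 \sqrt{11} = \left(-12\right) 6 \sqrt{11} = - 72 \sqrt{11}$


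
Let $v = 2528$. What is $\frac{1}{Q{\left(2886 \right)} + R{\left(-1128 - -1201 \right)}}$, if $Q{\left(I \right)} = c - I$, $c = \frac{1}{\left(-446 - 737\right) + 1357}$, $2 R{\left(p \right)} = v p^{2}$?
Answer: $\frac{174}{1171536781} \approx 1.4852 \cdot 10^{-7}$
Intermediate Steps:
$R{\left(p \right)} = 1264 p^{2}$ ($R{\left(p \right)} = \frac{2528 p^{2}}{2} = 1264 p^{2}$)
$c = \frac{1}{174}$ ($c = \frac{1}{-1183 + 1357} = \frac{1}{174} \approx 0.0057471$)
$Q{\left(I \right)} = \frac{1}{174} - I$
$\frac{1}{Q{\left(2886 \right)} + R{\left(-1128 - -1201 \right)}} = \frac{1}{\left(\frac{1}{174} - 2886\right) + 1264 \left(-1128 - -1201\right)^{2}} = \frac{1}{\left(\frac{1}{174} - 2886\right) + 1264 \left(-1128 + 1201\right)^{2}} = \frac{1}{- \frac{502163}{174} + 1264 \cdot 73^{2}} = \frac{1}{- \frac{502163}{174} + 1264 \cdot 5329} = \frac{1}{- \frac{502163}{174} + 6735856} = \frac{1}{\frac{1171536781}{174}} = \frac{174}{1171536781}$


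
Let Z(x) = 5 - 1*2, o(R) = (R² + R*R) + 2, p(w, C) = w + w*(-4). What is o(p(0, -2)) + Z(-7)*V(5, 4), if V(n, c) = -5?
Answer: -13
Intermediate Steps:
p(w, C) = -3*w (p(w, C) = w - 4*w = -3*w)
o(R) = 2 + 2*R² (o(R) = (R² + R²) + 2 = 2*R² + 2 = 2 + 2*R²)
Z(x) = 3 (Z(x) = 5 - 2 = 3)
o(p(0, -2)) + Z(-7)*V(5, 4) = (2 + 2*(-3*0)²) + 3*(-5) = (2 + 2*0²) - 15 = (2 + 2*0) - 15 = (2 + 0) - 15 = 2 - 15 = -13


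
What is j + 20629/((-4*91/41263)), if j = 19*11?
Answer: -121591193/52 ≈ -2.3383e+6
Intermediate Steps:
j = 209
j + 20629/((-4*91/41263)) = 209 + 20629/((-4*91/41263)) = 209 + 20629/((-364*1/41263)) = 209 + 20629/(-364/41263) = 209 + 20629*(-41263/364) = 209 - 121602061/52 = -121591193/52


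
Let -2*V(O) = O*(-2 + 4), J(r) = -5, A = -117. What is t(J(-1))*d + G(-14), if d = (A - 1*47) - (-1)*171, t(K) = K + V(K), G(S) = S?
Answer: -14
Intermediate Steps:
V(O) = -O (V(O) = -O*(-2 + 4)/2 = -O*2/2 = -O)
t(K) = 0 (t(K) = K - K = 0)
d = 7 (d = (-117 - 1*47) - (-1)*171 = (-117 - 47) - 1*(-171) = -164 + 171 = 7)
t(J(-1))*d + G(-14) = 0*7 - 14 = 0 - 14 = -14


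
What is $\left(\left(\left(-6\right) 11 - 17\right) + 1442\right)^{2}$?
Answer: $1846881$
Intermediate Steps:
$\left(\left(\left(-6\right) 11 - 17\right) + 1442\right)^{2} = \left(\left(-66 - 17\right) + 1442\right)^{2} = \left(-83 + 1442\right)^{2} = 1359^{2} = 1846881$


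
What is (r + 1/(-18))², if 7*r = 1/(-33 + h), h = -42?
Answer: 32761/9922500 ≈ 0.0033017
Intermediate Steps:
r = -1/525 (r = 1/(7*(-33 - 42)) = (⅐)/(-75) = (⅐)*(-1/75) = -1/525 ≈ -0.0019048)
(r + 1/(-18))² = (-1/525 + 1/(-18))² = (-1/525 - 1/18)² = (-181/3150)² = 32761/9922500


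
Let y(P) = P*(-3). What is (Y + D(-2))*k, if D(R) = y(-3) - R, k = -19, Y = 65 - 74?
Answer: -38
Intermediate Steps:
Y = -9
y(P) = -3*P
D(R) = 9 - R (D(R) = -3*(-3) - R = 9 - R)
(Y + D(-2))*k = (-9 + (9 - 1*(-2)))*(-19) = (-9 + (9 + 2))*(-19) = (-9 + 11)*(-19) = 2*(-19) = -38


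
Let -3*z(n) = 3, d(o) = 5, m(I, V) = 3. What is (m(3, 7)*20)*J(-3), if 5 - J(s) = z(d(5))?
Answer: 360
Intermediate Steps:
z(n) = -1 (z(n) = -⅓*3 = -1)
J(s) = 6 (J(s) = 5 - 1*(-1) = 5 + 1 = 6)
(m(3, 7)*20)*J(-3) = (3*20)*6 = 60*6 = 360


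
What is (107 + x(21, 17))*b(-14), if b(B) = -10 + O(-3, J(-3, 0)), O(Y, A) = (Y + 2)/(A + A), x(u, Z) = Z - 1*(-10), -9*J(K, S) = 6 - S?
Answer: -2479/2 ≈ -1239.5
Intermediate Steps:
J(K, S) = -2/3 + S/9 (J(K, S) = -(6 - S)/9 = -2/3 + S/9)
x(u, Z) = 10 + Z (x(u, Z) = Z + 10 = 10 + Z)
O(Y, A) = (2 + Y)/(2*A) (O(Y, A) = (2 + Y)/((2*A)) = (2 + Y)*(1/(2*A)) = (2 + Y)/(2*A))
b(B) = -37/4 (b(B) = -10 + (2 - 3)/(2*(-2/3 + (1/9)*0)) = -10 + (1/2)*(-1)/(-2/3 + 0) = -10 + (1/2)*(-1)/(-2/3) = -10 + (1/2)*(-3/2)*(-1) = -10 + 3/4 = -37/4)
(107 + x(21, 17))*b(-14) = (107 + (10 + 17))*(-37/4) = (107 + 27)*(-37/4) = 134*(-37/4) = -2479/2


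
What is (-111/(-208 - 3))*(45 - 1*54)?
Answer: -999/211 ≈ -4.7346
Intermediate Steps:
(-111/(-208 - 3))*(45 - 1*54) = (-111/(-211))*(45 - 54) = -1/211*(-111)*(-9) = (111/211)*(-9) = -999/211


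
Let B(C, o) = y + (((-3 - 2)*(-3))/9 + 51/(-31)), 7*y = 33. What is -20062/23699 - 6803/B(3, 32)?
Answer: -105018868493/73064017 ≈ -1437.4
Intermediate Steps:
y = 33/7 (y = (⅐)*33 = 33/7 ≈ 4.7143)
B(C, o) = 3083/651 (B(C, o) = 33/7 + (((-3 - 2)*(-3))/9 + 51/(-31)) = 33/7 + (-5*(-3)*(⅑) + 51*(-1/31)) = 33/7 + (15*(⅑) - 51/31) = 33/7 + (5/3 - 51/31) = 33/7 + 2/93 = 3083/651)
-20062/23699 - 6803/B(3, 32) = -20062/23699 - 6803/3083/651 = -20062*1/23699 - 6803*651/3083 = -20062/23699 - 4428753/3083 = -105018868493/73064017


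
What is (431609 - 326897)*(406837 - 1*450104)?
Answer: -4530574104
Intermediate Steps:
(431609 - 326897)*(406837 - 1*450104) = 104712*(406837 - 450104) = 104712*(-43267) = -4530574104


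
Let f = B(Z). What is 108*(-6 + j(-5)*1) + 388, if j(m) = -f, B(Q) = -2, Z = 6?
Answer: -44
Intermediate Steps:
f = -2
j(m) = 2 (j(m) = -1*(-2) = 2)
108*(-6 + j(-5)*1) + 388 = 108*(-6 + 2*1) + 388 = 108*(-6 + 2) + 388 = 108*(-4) + 388 = -432 + 388 = -44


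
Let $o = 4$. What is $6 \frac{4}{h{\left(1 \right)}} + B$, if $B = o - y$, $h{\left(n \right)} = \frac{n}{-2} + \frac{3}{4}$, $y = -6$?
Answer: $106$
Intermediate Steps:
$h{\left(n \right)} = \frac{3}{4} - \frac{n}{2}$ ($h{\left(n \right)} = n \left(- \frac{1}{2}\right) + 3 \cdot \frac{1}{4} = - \frac{n}{2} + \frac{3}{4} = \frac{3}{4} - \frac{n}{2}$)
$B = 10$ ($B = 4 - -6 = 4 + 6 = 10$)
$6 \frac{4}{h{\left(1 \right)}} + B = 6 \frac{4}{\frac{3}{4} - \frac{1}{2}} + 10 = 6 \cdot 4 \frac{1}{\frac{1}{4}} + 10 = 6 \cdot 4 \cdot 4 + 10 = 6 \cdot 16 + 10 = 96 + 10 = 106$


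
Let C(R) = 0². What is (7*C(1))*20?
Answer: 0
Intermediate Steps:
C(R) = 0
(7*C(1))*20 = (7*0)*20 = 0*20 = 0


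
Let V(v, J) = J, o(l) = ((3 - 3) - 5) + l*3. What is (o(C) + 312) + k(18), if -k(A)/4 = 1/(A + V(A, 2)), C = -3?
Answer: 1489/5 ≈ 297.80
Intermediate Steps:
o(l) = -5 + 3*l (o(l) = (0 - 5) + 3*l = -5 + 3*l)
k(A) = -4/(2 + A) (k(A) = -4/(A + 2) = -4/(2 + A))
(o(C) + 312) + k(18) = ((-5 + 3*(-3)) + 312) - 4/(2 + 18) = ((-5 - 9) + 312) - 4/20 = (-14 + 312) - 4*1/20 = 298 - ⅕ = 1489/5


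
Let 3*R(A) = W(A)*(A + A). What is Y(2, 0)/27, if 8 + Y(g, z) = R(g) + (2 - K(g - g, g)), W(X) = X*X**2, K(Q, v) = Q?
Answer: 14/81 ≈ 0.17284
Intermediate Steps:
W(X) = X**3
R(A) = 2*A**4/3 (R(A) = (A**3*(A + A))/3 = (A**3*(2*A))/3 = (2*A**4)/3 = 2*A**4/3)
Y(g, z) = -6 + 2*g**4/3 (Y(g, z) = -8 + (2*g**4/3 + (2 - (g - g))) = -8 + (2*g**4/3 + (2 - 1*0)) = -8 + (2*g**4/3 + (2 + 0)) = -8 + (2*g**4/3 + 2) = -8 + (2 + 2*g**4/3) = -6 + 2*g**4/3)
Y(2, 0)/27 = (-6 + (2/3)*2**4)/27 = (-6 + (2/3)*16)/27 = (-6 + 32/3)/27 = (1/27)*(14/3) = 14/81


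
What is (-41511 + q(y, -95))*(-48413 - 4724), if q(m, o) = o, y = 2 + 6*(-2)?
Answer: 2210818022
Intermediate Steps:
y = -10 (y = 2 - 12 = -10)
(-41511 + q(y, -95))*(-48413 - 4724) = (-41511 - 95)*(-48413 - 4724) = -41606*(-53137) = 2210818022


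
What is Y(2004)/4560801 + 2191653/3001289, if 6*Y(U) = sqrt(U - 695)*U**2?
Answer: 2191653/3001289 + 223112*sqrt(1309)/1520267 ≈ 6.0400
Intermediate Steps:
Y(U) = U**2*sqrt(-695 + U)/6 (Y(U) = (sqrt(U - 695)*U**2)/6 = (sqrt(-695 + U)*U**2)/6 = (U**2*sqrt(-695 + U))/6 = U**2*sqrt(-695 + U)/6)
Y(2004)/4560801 + 2191653/3001289 = ((1/6)*2004**2*sqrt(-695 + 2004))/4560801 + 2191653/3001289 = ((1/6)*4016016*sqrt(1309))*(1/4560801) + 2191653*(1/3001289) = (669336*sqrt(1309))*(1/4560801) + 2191653/3001289 = 223112*sqrt(1309)/1520267 + 2191653/3001289 = 2191653/3001289 + 223112*sqrt(1309)/1520267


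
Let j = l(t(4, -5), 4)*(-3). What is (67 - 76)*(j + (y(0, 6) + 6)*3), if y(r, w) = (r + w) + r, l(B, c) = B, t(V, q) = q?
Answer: -459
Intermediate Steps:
y(r, w) = w + 2*r
j = 15 (j = -5*(-3) = 15)
(67 - 76)*(j + (y(0, 6) + 6)*3) = (67 - 76)*(15 + ((6 + 2*0) + 6)*3) = -9*(15 + ((6 + 0) + 6)*3) = -9*(15 + (6 + 6)*3) = -9*(15 + 12*3) = -9*(15 + 36) = -9*51 = -459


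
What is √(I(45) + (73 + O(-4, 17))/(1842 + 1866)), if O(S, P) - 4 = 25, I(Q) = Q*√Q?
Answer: √(10506 + 51559740*√5)/618 ≈ 17.375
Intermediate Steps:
I(Q) = Q^(3/2)
O(S, P) = 29 (O(S, P) = 4 + 25 = 29)
√(I(45) + (73 + O(-4, 17))/(1842 + 1866)) = √(45^(3/2) + (73 + 29)/(1842 + 1866)) = √(135*√5 + 102/3708) = √(135*√5 + 102*(1/3708)) = √(135*√5 + 17/618) = √(17/618 + 135*√5)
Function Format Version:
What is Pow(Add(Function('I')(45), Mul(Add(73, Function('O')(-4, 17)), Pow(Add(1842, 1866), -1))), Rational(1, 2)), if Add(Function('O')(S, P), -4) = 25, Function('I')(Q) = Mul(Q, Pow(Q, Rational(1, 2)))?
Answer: Mul(Rational(1, 618), Pow(Add(10506, Mul(51559740, Pow(5, Rational(1, 2)))), Rational(1, 2))) ≈ 17.375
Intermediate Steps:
Function('I')(Q) = Pow(Q, Rational(3, 2))
Function('O')(S, P) = 29 (Function('O')(S, P) = Add(4, 25) = 29)
Pow(Add(Function('I')(45), Mul(Add(73, Function('O')(-4, 17)), Pow(Add(1842, 1866), -1))), Rational(1, 2)) = Pow(Add(Pow(45, Rational(3, 2)), Mul(Add(73, 29), Pow(Add(1842, 1866), -1))), Rational(1, 2)) = Pow(Add(Mul(135, Pow(5, Rational(1, 2))), Mul(102, Pow(3708, -1))), Rational(1, 2)) = Pow(Add(Mul(135, Pow(5, Rational(1, 2))), Mul(102, Rational(1, 3708))), Rational(1, 2)) = Pow(Add(Mul(135, Pow(5, Rational(1, 2))), Rational(17, 618)), Rational(1, 2)) = Pow(Add(Rational(17, 618), Mul(135, Pow(5, Rational(1, 2)))), Rational(1, 2))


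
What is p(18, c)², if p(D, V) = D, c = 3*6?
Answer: 324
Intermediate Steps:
c = 18
p(18, c)² = 18² = 324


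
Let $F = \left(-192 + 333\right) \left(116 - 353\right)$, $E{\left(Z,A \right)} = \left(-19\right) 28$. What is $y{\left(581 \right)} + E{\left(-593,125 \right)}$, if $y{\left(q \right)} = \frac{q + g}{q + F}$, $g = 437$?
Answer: $- \frac{8734885}{16418} \approx -532.03$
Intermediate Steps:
$E{\left(Z,A \right)} = -532$
$F = -33417$ ($F = 141 \left(-237\right) = -33417$)
$y{\left(q \right)} = \frac{437 + q}{-33417 + q}$ ($y{\left(q \right)} = \frac{q + 437}{q - 33417} = \frac{437 + q}{-33417 + q}$)
$y{\left(581 \right)} + E{\left(-593,125 \right)} = \frac{437 + 581}{-33417 + 581} - 532 = \frac{1}{-32836} \cdot 1018 - 532 = \left(- \frac{1}{32836}\right) 1018 - 532 = - \frac{509}{16418} - 532 = - \frac{8734885}{16418}$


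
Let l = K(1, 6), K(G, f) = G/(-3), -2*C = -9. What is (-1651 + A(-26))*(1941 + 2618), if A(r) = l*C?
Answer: -15067495/2 ≈ -7.5337e+6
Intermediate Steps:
C = 9/2 (C = -½*(-9) = 9/2 ≈ 4.5000)
K(G, f) = -G/3 (K(G, f) = G*(-⅓) = -G/3)
l = -⅓ (l = -⅓*1 = -⅓ ≈ -0.33333)
A(r) = -3/2 (A(r) = -⅓*9/2 = -3/2)
(-1651 + A(-26))*(1941 + 2618) = (-1651 - 3/2)*(1941 + 2618) = -3305/2*4559 = -15067495/2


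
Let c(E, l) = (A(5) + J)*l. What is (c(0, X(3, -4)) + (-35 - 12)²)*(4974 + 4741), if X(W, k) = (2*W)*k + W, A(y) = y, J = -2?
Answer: 20848390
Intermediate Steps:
X(W, k) = W + 2*W*k (X(W, k) = 2*W*k + W = W + 2*W*k)
c(E, l) = 3*l (c(E, l) = (5 - 2)*l = 3*l)
(c(0, X(3, -4)) + (-35 - 12)²)*(4974 + 4741) = (3*(3*(1 + 2*(-4))) + (-35 - 12)²)*(4974 + 4741) = (3*(3*(1 - 8)) + (-47)²)*9715 = (3*(3*(-7)) + 2209)*9715 = (3*(-21) + 2209)*9715 = (-63 + 2209)*9715 = 2146*9715 = 20848390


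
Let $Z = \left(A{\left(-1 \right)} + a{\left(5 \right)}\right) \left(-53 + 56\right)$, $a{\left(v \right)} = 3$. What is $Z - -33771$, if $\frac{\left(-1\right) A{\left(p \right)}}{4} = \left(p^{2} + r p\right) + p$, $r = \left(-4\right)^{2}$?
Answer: $33972$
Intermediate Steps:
$r = 16$
$A{\left(p \right)} = - 68 p - 4 p^{2}$ ($A{\left(p \right)} = - 4 \left(\left(p^{2} + 16 p\right) + p\right) = - 4 \left(p^{2} + 17 p\right) = - 68 p - 4 p^{2}$)
$Z = 201$ ($Z = \left(\left(-4\right) \left(-1\right) \left(17 - 1\right) + 3\right) \left(-53 + 56\right) = \left(\left(-4\right) \left(-1\right) 16 + 3\right) 3 = \left(64 + 3\right) 3 = 67 \cdot 3 = 201$)
$Z - -33771 = 201 - -33771 = 201 + 33771 = 33972$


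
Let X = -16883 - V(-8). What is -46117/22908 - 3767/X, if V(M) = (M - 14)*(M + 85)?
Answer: -822191/465796 ≈ -1.7651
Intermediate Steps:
V(M) = (-14 + M)*(85 + M)
X = -15189 (X = -16883 - (-1190 + (-8)² + 71*(-8)) = -16883 - (-1190 + 64 - 568) = -16883 - 1*(-1694) = -16883 + 1694 = -15189)
-46117/22908 - 3767/X = -46117/22908 - 3767/(-15189) = -46117*1/22908 - 3767*(-1/15189) = -46117/22908 + 3767/15189 = -822191/465796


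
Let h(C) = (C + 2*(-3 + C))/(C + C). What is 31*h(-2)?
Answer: 93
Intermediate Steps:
h(C) = (-6 + 3*C)/(2*C) (h(C) = (C + (-6 + 2*C))/((2*C)) = (-6 + 3*C)*(1/(2*C)) = (-6 + 3*C)/(2*C))
31*h(-2) = 31*(3/2 - 3/(-2)) = 31*(3/2 - 3*(-½)) = 31*(3/2 + 3/2) = 31*3 = 93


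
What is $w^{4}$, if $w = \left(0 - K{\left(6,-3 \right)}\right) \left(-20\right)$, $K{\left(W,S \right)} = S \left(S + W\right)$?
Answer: $1049760000$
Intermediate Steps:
$w = -180$ ($w = \left(0 - - 3 \left(-3 + 6\right)\right) \left(-20\right) = \left(0 - \left(-3\right) 3\right) \left(-20\right) = \left(0 - -9\right) \left(-20\right) = \left(0 + 9\right) \left(-20\right) = 9 \left(-20\right) = -180$)
$w^{4} = \left(-180\right)^{4} = 1049760000$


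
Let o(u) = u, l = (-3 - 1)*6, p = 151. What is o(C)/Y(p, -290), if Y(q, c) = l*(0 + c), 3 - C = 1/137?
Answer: 41/95352 ≈ 0.00042999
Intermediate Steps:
l = -24 (l = -4*6 = -24)
C = 410/137 (C = 3 - 1/137 = 410/137 ≈ 2.9927)
Y(q, c) = -24*c (Y(q, c) = -24*(0 + c) = -24*c)
o(C)/Y(p, -290) = 410/(137*((-24*(-290)))) = (410/137)/6960 = (410/137)*(1/6960) = 41/95352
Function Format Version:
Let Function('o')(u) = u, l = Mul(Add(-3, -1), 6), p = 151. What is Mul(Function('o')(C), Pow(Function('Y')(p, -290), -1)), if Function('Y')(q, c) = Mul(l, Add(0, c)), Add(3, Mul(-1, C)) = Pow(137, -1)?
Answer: Rational(41, 95352) ≈ 0.00042999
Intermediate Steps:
l = -24 (l = Mul(-4, 6) = -24)
C = Rational(410, 137) (C = Add(3, Mul(-1, Pow(137, -1))) = Add(3, Mul(-1, Rational(1, 137))) = Add(3, Rational(-1, 137)) = Rational(410, 137) ≈ 2.9927)
Function('Y')(q, c) = Mul(-24, c) (Function('Y')(q, c) = Mul(-24, Add(0, c)) = Mul(-24, c))
Mul(Function('o')(C), Pow(Function('Y')(p, -290), -1)) = Mul(Rational(410, 137), Pow(Mul(-24, -290), -1)) = Mul(Rational(410, 137), Pow(6960, -1)) = Mul(Rational(410, 137), Rational(1, 6960)) = Rational(41, 95352)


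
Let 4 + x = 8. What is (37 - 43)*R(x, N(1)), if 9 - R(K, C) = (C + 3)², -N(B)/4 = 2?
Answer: 96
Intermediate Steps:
x = 4 (x = -4 + 8 = 4)
N(B) = -8 (N(B) = -4*2 = -8)
R(K, C) = 9 - (3 + C)² (R(K, C) = 9 - (C + 3)² = 9 - (3 + C)²)
(37 - 43)*R(x, N(1)) = (37 - 43)*(9 - (3 - 8)²) = -6*(9 - 1*(-5)²) = -6*(9 - 1*25) = -6*(9 - 25) = -6*(-16) = 96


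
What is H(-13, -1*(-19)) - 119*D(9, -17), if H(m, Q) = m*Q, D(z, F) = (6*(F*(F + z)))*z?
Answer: -874183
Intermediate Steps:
D(z, F) = 6*F*z*(F + z) (D(z, F) = (6*F*(F + z))*z = 6*F*z*(F + z))
H(m, Q) = Q*m
H(-13, -1*(-19)) - 119*D(9, -17) = -1*(-19)*(-13) - 714*(-17)*9*(-17 + 9) = 19*(-13) - 714*(-17)*9*(-8) = -247 - 119*7344 = -247 - 873936 = -874183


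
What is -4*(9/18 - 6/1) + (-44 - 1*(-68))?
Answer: 46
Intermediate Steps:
-4*(9/18 - 6/1) + (-44 - 1*(-68)) = -4*(9*(1/18) - 6*1) + (-44 + 68) = -4*(½ - 6) + 24 = -4*(-11/2) + 24 = 22 + 24 = 46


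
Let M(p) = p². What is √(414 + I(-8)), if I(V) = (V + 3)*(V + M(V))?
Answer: √134 ≈ 11.576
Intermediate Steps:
I(V) = (3 + V)*(V + V²) (I(V) = (V + 3)*(V + V²) = (3 + V)*(V + V²))
√(414 + I(-8)) = √(414 - 8*(3 + (-8)² + 4*(-8))) = √(414 - 8*(3 + 64 - 32)) = √(414 - 8*35) = √(414 - 280) = √134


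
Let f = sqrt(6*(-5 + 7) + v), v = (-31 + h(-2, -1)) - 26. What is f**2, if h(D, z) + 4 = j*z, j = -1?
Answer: -48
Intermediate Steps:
h(D, z) = -4 - z
v = -60 (v = (-31 + (-4 - 1*(-1))) - 26 = (-31 + (-4 + 1)) - 26 = (-31 - 3) - 26 = -34 - 26 = -60)
f = 4*I*sqrt(3) (f = sqrt(6*(-5 + 7) - 60) = sqrt(6*2 - 60) = sqrt(12 - 60) = sqrt(-48) = 4*I*sqrt(3) ≈ 6.9282*I)
f**2 = (4*I*sqrt(3))**2 = -48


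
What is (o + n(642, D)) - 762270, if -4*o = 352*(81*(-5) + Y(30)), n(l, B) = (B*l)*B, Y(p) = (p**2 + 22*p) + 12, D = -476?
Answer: 144596826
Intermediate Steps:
Y(p) = 12 + p**2 + 22*p
n(l, B) = l*B**2
o = -102696 (o = -88*(81*(-5) + (12 + 30**2 + 22*30)) = -88*(-405 + (12 + 900 + 660)) = -88*(-405 + 1572) = -88*1167 = -1/4*410784 = -102696)
(o + n(642, D)) - 762270 = (-102696 + 642*(-476)**2) - 762270 = (-102696 + 642*226576) - 762270 = (-102696 + 145461792) - 762270 = 145359096 - 762270 = 144596826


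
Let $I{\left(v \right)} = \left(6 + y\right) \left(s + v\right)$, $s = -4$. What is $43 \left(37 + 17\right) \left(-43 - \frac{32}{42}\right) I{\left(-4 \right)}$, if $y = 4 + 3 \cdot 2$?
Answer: $\frac{91047168}{7} \approx 1.3007 \cdot 10^{7}$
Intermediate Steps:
$y = 10$ ($y = 4 + 6 = 10$)
$I{\left(v \right)} = -64 + 16 v$ ($I{\left(v \right)} = \left(6 + 10\right) \left(-4 + v\right) = 16 \left(-4 + v\right) = -64 + 16 v$)
$43 \left(37 + 17\right) \left(-43 - \frac{32}{42}\right) I{\left(-4 \right)} = 43 \left(37 + 17\right) \left(-43 - \frac{32}{42}\right) \left(-64 + 16 \left(-4\right)\right) = 43 \cdot 54 \left(-43 - \frac{16}{21}\right) \left(-64 - 64\right) = 43 \cdot 54 \left(-43 - \frac{16}{21}\right) \left(-128\right) = 43 \cdot 54 \left(- \frac{919}{21}\right) \left(-128\right) = 43 \left(- \frac{16542}{7}\right) \left(-128\right) = \left(- \frac{711306}{7}\right) \left(-128\right) = \frac{91047168}{7}$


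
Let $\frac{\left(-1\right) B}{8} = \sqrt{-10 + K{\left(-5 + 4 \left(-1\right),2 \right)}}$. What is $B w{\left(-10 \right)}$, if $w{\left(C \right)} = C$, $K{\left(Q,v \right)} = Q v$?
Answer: $160 i \sqrt{7} \approx 423.32 i$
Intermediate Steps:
$B = - 16 i \sqrt{7}$ ($B = - 8 \sqrt{-10 + \left(-5 + 4 \left(-1\right)\right) 2} = - 8 \sqrt{-10 + \left(-5 - 4\right) 2} = - 8 \sqrt{-10 - 18} = - 8 \sqrt{-28} = - 8 \cdot 2 i \sqrt{7} = - 16 i \sqrt{7} \approx - 42.332 i$)
$B w{\left(-10 \right)} = - 16 i \sqrt{7} \left(-10\right) = 160 i \sqrt{7}$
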